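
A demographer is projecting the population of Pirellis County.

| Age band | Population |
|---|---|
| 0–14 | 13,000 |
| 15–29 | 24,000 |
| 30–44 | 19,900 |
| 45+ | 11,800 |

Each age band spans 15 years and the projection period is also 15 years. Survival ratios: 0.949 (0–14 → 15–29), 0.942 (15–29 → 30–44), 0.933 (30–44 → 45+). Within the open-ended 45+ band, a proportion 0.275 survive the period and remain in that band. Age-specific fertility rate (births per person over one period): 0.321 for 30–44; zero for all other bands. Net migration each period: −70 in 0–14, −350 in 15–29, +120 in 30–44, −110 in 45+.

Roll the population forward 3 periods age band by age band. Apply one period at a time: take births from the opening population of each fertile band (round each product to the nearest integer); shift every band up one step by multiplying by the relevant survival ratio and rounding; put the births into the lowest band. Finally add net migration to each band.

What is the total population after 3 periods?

Call the groups 1 to 4, youngest first.
— Period 1 —
Births: 19900 × 0.321 = 6388
Group 2: 13000 × 0.949 = 12337
Group 3: 24000 × 0.942 = 22608
Group 4: 19900 × 0.933 + 11800 × 0.275 = 18567 + 3245 = 21812
Net migration: Group 1 − 70 → 6318; Group 2 − 350 → 11987; Group 3 + 120 → 22728; Group 4 − 110 → 21702
End of period: [6318, 11987, 22728, 21702]
— Period 2 —
Births: 22728 × 0.321 = 7296
Group 2: 6318 × 0.949 = 5996
Group 3: 11987 × 0.942 = 11292
Group 4: 22728 × 0.933 + 21702 × 0.275 = 21205 + 5968 = 27173
Net migration: Group 1 − 70 → 7226; Group 2 − 350 → 5646; Group 3 + 120 → 11412; Group 4 − 110 → 27063
End of period: [7226, 5646, 11412, 27063]
— Period 3 —
Births: 11412 × 0.321 = 3663
Group 2: 7226 × 0.949 = 6857
Group 3: 5646 × 0.942 = 5319
Group 4: 11412 × 0.933 + 27063 × 0.275 = 10647 + 7442 = 18089
Net migration: Group 1 − 70 → 3593; Group 2 − 350 → 6507; Group 3 + 120 → 5439; Group 4 − 110 → 17979
End of period: [3593, 6507, 5439, 17979]
Total after period 3: 3593 + 6507 + 5439 + 17979 = 33518

33518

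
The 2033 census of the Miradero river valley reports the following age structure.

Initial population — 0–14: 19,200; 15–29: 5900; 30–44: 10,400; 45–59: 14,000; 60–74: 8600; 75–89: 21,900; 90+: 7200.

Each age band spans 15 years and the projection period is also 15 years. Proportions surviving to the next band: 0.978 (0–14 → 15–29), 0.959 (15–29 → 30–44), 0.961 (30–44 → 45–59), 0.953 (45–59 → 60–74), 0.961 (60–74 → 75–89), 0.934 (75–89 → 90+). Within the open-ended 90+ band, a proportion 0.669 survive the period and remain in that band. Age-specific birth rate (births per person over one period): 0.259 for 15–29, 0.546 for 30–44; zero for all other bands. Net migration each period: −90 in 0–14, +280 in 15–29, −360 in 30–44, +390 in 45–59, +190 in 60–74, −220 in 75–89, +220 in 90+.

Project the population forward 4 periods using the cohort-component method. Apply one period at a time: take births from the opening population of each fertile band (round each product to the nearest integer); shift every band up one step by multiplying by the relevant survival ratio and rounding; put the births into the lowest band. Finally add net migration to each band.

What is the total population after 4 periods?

81262

— Period 1 —
Births: 5900 × 0.259 = 1528 ; 10400 × 0.546 = 5678 → 7206
15–29: 19200 × 0.978 = 18778
30–44: 5900 × 0.959 = 5658
45–59: 10400 × 0.961 = 9994
60–74: 14000 × 0.953 = 13342
75–89: 8600 × 0.961 = 8265
90+: 21900 × 0.934 + 7200 × 0.669 = 20455 + 4817 = 25272
Net migration: 0–14 − 90 → 7116; 15–29 + 280 → 19058; 30–44 − 360 → 5298; 45–59 + 390 → 10384; 60–74 + 190 → 13532; 75–89 − 220 → 8045; 90+ + 220 → 25492
Giving 7116 / 19058 / 5298 / 10384 / 13532 / 8045 / 25492.
— Period 2 —
Births: 19058 × 0.259 = 4936 ; 5298 × 0.546 = 2893 → 7829
15–29: 7116 × 0.978 = 6959
30–44: 19058 × 0.959 = 18277
45–59: 5298 × 0.961 = 5091
60–74: 10384 × 0.953 = 9896
75–89: 13532 × 0.961 = 13004
90+: 8045 × 0.934 + 25492 × 0.669 = 7514 + 17054 = 24568
Net migration: 0–14 − 90 → 7739; 15–29 + 280 → 7239; 30–44 − 360 → 17917; 45–59 + 390 → 5481; 60–74 + 190 → 10086; 75–89 − 220 → 12784; 90+ + 220 → 24788
Giving 7739 / 7239 / 17917 / 5481 / 10086 / 12784 / 24788.
— Period 3 —
Births: 7239 × 0.259 = 1875 ; 17917 × 0.546 = 9783 → 11658
15–29: 7739 × 0.978 = 7569
30–44: 7239 × 0.959 = 6942
45–59: 17917 × 0.961 = 17218
60–74: 5481 × 0.953 = 5223
75–89: 10086 × 0.961 = 9693
90+: 12784 × 0.934 + 24788 × 0.669 = 11940 + 16583 = 28523
Net migration: 0–14 − 90 → 11568; 15–29 + 280 → 7849; 30–44 − 360 → 6582; 45–59 + 390 → 17608; 60–74 + 190 → 5413; 75–89 − 220 → 9473; 90+ + 220 → 28743
Giving 11568 / 7849 / 6582 / 17608 / 5413 / 9473 / 28743.
— Period 4 —
Births: 7849 × 0.259 = 2033 ; 6582 × 0.546 = 3594 → 5627
15–29: 11568 × 0.978 = 11314
30–44: 7849 × 0.959 = 7527
45–59: 6582 × 0.961 = 6325
60–74: 17608 × 0.953 = 16780
75–89: 5413 × 0.961 = 5202
90+: 9473 × 0.934 + 28743 × 0.669 = 8848 + 19229 = 28077
Net migration: 0–14 − 90 → 5537; 15–29 + 280 → 11594; 30–44 − 360 → 7167; 45–59 + 390 → 6715; 60–74 + 190 → 16970; 75–89 − 220 → 4982; 90+ + 220 → 28297
Giving 5537 / 11594 / 7167 / 6715 / 16970 / 4982 / 28297.
Total after period 4: 5537 + 11594 + 7167 + 6715 + 16970 + 4982 + 28297 = 81262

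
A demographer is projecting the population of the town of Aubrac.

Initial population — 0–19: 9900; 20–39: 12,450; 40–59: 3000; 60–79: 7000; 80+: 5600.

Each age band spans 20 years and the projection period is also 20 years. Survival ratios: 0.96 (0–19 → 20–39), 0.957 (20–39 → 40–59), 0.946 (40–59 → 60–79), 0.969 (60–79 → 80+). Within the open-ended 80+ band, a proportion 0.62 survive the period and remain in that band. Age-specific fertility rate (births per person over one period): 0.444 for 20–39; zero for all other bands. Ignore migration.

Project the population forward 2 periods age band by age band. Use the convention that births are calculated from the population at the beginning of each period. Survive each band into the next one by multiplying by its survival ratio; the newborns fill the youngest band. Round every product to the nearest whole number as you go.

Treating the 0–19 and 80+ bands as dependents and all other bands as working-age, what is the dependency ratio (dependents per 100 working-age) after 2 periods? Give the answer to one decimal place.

51.9

Call the bands 1 to 5, youngest first.
— Period 1 —
Births: 12450 × 0.444 = 5528
Band 2: 9900 × 0.96 = 9504
Band 3: 12450 × 0.957 = 11915
Band 4: 3000 × 0.946 = 2838
Band 5: 7000 × 0.969 + 5600 × 0.62 = 6783 + 3472 = 10255
→ [5528, 9504, 11915, 2838, 10255]
— Period 2 —
Births: 9504 × 0.444 = 4220
Band 2: 5528 × 0.96 = 5307
Band 3: 9504 × 0.957 = 9095
Band 4: 11915 × 0.946 = 11272
Band 5: 2838 × 0.969 + 10255 × 0.62 = 2750 + 6358 = 9108
→ [4220, 5307, 9095, 11272, 9108]
Dependents (band 0–19 + band 80+) = 4220 + 9108 = 13328; working-age = 25674; ratio = 13328/25674 × 100 = 51.9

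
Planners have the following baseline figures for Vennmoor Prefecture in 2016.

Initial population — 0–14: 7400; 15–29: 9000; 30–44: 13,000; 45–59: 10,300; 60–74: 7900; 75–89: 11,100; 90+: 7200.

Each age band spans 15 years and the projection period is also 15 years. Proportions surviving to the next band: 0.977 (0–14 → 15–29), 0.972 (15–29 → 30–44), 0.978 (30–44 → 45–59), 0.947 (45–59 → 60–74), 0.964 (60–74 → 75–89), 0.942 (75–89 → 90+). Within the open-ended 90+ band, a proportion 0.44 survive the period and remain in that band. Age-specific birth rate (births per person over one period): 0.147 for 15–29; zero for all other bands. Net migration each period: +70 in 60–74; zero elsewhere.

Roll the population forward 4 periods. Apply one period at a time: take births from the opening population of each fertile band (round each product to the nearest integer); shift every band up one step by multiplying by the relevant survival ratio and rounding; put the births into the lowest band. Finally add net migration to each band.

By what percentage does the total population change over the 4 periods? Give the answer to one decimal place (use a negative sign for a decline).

[period 1]
Births: 9000 × 0.147 = 1323
15–29: 7400 × 0.977 = 7230
30–44: 9000 × 0.972 = 8748
45–59: 13000 × 0.978 = 12714
60–74: 10300 × 0.947 = 9754
75–89: 7900 × 0.964 = 7616
90+: 11100 × 0.942 + 7200 × 0.44 = 10456 + 3168 = 13624
Net migration: 60–74 + 70 → 9824
Population now: 0–14=1323, 15–29=7230, 30–44=8748, 45–59=12714, 60–74=9824, 75–89=7616, 90+=13624
[period 2]
Births: 7230 × 0.147 = 1063
15–29: 1323 × 0.977 = 1293
30–44: 7230 × 0.972 = 7028
45–59: 8748 × 0.978 = 8556
60–74: 12714 × 0.947 = 12040
75–89: 9824 × 0.964 = 9470
90+: 7616 × 0.942 + 13624 × 0.44 = 7174 + 5995 = 13169
Net migration: 60–74 + 70 → 12110
Population now: 0–14=1063, 15–29=1293, 30–44=7028, 45–59=8556, 60–74=12110, 75–89=9470, 90+=13169
[period 3]
Births: 1293 × 0.147 = 190
15–29: 1063 × 0.977 = 1039
30–44: 1293 × 0.972 = 1257
45–59: 7028 × 0.978 = 6873
60–74: 8556 × 0.947 = 8103
75–89: 12110 × 0.964 = 11674
90+: 9470 × 0.942 + 13169 × 0.44 = 8921 + 5794 = 14715
Net migration: 60–74 + 70 → 8173
Population now: 0–14=190, 15–29=1039, 30–44=1257, 45–59=6873, 60–74=8173, 75–89=11674, 90+=14715
[period 4]
Births: 1039 × 0.147 = 153
15–29: 190 × 0.977 = 186
30–44: 1039 × 0.972 = 1010
45–59: 1257 × 0.978 = 1229
60–74: 6873 × 0.947 = 6509
75–89: 8173 × 0.964 = 7879
90+: 11674 × 0.942 + 14715 × 0.44 = 10997 + 6475 = 17472
Net migration: 60–74 + 70 → 6579
Population now: 0–14=153, 15–29=186, 30–44=1010, 45–59=1229, 60–74=6579, 75–89=7879, 90+=17472
Total: 65900 → 34508; change = -31392; percentage change = -47.6%

-47.6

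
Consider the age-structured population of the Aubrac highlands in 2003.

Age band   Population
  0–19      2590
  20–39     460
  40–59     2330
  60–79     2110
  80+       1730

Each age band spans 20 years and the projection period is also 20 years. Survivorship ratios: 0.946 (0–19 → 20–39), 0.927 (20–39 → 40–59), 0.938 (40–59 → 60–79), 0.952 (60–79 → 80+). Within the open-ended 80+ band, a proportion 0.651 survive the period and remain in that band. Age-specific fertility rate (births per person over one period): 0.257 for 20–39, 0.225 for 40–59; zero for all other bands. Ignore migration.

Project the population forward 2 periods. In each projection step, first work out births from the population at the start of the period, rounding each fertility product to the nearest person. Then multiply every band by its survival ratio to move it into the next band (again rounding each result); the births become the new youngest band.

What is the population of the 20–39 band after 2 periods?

607

Numbering the bands 1..5 from youngest to oldest:
[period 1]
Births: 460 × 0.257 = 118 ; 2330 × 0.225 = 524 — total 642
Band 2: 2590 × 0.946 = 2450
Band 3: 460 × 0.927 = 426
Band 4: 2330 × 0.938 = 2186
Band 5: 2110 × 0.952 + 1730 × 0.651 = 2009 + 1126 = 3135
→ [642, 2450, 426, 2186, 3135]
[period 2]
Births: 2450 × 0.257 = 630 ; 426 × 0.225 = 96 — total 726
Band 2: 642 × 0.946 = 607
Band 3: 2450 × 0.927 = 2271
Band 4: 426 × 0.938 = 400
Band 5: 2186 × 0.952 + 3135 × 0.651 = 2081 + 2041 = 4122
→ [726, 607, 2271, 400, 4122]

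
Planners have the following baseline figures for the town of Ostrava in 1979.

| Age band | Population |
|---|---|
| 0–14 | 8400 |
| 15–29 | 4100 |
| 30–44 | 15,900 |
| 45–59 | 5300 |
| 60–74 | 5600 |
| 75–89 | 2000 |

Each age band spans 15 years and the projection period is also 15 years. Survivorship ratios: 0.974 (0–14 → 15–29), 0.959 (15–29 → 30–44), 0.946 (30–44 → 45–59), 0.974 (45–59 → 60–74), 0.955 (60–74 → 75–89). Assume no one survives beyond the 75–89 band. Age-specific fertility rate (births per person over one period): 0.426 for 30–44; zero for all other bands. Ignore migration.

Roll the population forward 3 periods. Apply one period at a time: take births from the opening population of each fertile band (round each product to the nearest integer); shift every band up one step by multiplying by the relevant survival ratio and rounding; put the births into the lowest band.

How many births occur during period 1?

— Period 1 —
Births: 15900 × 0.426 = 6773
15–29: 8400 × 0.974 = 8182
30–44: 4100 × 0.959 = 3932
45–59: 15900 × 0.946 = 15041
60–74: 5300 × 0.974 = 5162
75–89: 5600 × 0.955 = 5348
End of period: [6773, 8182, 3932, 15041, 5162, 5348]

6773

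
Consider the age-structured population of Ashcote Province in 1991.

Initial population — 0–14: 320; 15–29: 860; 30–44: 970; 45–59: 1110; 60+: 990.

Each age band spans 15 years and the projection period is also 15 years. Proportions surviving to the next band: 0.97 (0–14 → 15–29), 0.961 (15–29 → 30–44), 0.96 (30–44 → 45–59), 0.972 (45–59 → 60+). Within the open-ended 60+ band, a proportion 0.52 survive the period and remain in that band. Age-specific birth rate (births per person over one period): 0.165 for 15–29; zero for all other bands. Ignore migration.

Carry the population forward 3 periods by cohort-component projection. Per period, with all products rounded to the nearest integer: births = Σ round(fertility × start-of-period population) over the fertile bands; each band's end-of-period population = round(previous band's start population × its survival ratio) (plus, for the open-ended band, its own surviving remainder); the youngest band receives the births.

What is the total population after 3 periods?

After projecting period 1:
Births: 860 * 0.165 = 142
15–29: 320 * 0.97 = 310
30–44: 860 * 0.961 = 826
45–59: 970 * 0.96 = 931
60+: 1110 * 0.972 + 990 * 0.52 = 1079 + 515 = 1594
→ [142, 310, 826, 931, 1594]
After projecting period 2:
Births: 310 * 0.165 = 51
15–29: 142 * 0.97 = 138
30–44: 310 * 0.961 = 298
45–59: 826 * 0.96 = 793
60+: 931 * 0.972 + 1594 * 0.52 = 905 + 829 = 1734
→ [51, 138, 298, 793, 1734]
After projecting period 3:
Births: 138 * 0.165 = 23
15–29: 51 * 0.97 = 49
30–44: 138 * 0.961 = 133
45–59: 298 * 0.96 = 286
60+: 793 * 0.972 + 1734 * 0.52 = 771 + 902 = 1673
→ [23, 49, 133, 286, 1673]
Total after period 3: 23 + 49 + 133 + 286 + 1673 = 2164

2164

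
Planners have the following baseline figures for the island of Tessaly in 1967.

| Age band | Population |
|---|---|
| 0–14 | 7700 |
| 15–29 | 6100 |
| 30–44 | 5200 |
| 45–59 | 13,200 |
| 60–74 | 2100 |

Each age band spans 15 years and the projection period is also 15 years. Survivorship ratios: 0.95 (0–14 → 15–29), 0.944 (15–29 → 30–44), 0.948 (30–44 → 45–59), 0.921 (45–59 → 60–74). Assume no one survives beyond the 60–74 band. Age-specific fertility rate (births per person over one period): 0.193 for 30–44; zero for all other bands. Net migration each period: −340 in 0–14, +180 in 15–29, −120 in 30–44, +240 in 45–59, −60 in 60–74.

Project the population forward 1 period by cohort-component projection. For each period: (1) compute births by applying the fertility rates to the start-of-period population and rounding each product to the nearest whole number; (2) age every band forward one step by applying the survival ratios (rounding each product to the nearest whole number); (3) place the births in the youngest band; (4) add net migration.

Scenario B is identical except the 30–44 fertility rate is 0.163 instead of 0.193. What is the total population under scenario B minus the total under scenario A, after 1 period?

-156

Period 1.
Births: 5200 * 0.193 = 1004
15–29: 7700 * 0.95 = 7315
30–44: 6100 * 0.944 = 5758
45–59: 5200 * 0.948 = 4930
60–74: 13200 * 0.921 = 12157
Net migration: 0–14 − 340 → 664; 15–29 + 180 → 7495; 30–44 − 120 → 5638; 45–59 + 240 → 5170; 60–74 − 60 → 12097
Giving 664 / 7495 / 5638 / 5170 / 12097.
Scenario A total after 1 period: 31064
Scenario B projection —
Period 1.
Births: 5200 * 0.163 = 848
15–29: 7700 * 0.95 = 7315
30–44: 6100 * 0.944 = 5758
45–59: 5200 * 0.948 = 4930
60–74: 13200 * 0.921 = 12157
Net migration: 0–14 − 340 → 508; 15–29 + 180 → 7495; 30–44 − 120 → 5638; 45–59 + 240 → 5170; 60–74 − 60 → 12097
Giving 508 / 7495 / 5638 / 5170 / 12097.
Scenario B total after 1 period: 30908
Difference B − A = 30908 − 31064 = -156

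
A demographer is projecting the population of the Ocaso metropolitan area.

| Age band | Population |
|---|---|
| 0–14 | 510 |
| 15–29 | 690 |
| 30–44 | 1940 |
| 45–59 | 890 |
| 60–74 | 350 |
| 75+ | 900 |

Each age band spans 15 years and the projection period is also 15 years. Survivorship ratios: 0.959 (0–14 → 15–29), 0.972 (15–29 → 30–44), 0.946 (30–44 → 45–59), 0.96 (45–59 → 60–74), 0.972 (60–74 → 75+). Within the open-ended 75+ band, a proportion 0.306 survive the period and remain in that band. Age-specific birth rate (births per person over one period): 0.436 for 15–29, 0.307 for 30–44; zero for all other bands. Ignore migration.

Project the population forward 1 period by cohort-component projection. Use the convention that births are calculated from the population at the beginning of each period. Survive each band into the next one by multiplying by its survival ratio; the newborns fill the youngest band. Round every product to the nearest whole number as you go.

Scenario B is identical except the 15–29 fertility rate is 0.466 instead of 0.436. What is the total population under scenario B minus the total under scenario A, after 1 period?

Period 1.
Births: 690 * 0.436 = 301 ; 1940 * 0.307 = 596 — total 897
15–29: 510 * 0.959 = 489
30–44: 690 * 0.972 = 671
45–59: 1940 * 0.946 = 1835
60–74: 890 * 0.96 = 854
75+: 350 * 0.972 + 900 * 0.306 = 340 + 275 = 615
→ [897, 489, 671, 1835, 854, 615]
Scenario A total after 1 period: 5361
Scenario B projection —
Period 1.
Births: 690 * 0.466 = 322 ; 1940 * 0.307 = 596 — total 918
15–29: 510 * 0.959 = 489
30–44: 690 * 0.972 = 671
45–59: 1940 * 0.946 = 1835
60–74: 890 * 0.96 = 854
75+: 350 * 0.972 + 900 * 0.306 = 340 + 275 = 615
→ [918, 489, 671, 1835, 854, 615]
Scenario B total after 1 period: 5382
Difference B − A = 5382 − 5361 = 21

21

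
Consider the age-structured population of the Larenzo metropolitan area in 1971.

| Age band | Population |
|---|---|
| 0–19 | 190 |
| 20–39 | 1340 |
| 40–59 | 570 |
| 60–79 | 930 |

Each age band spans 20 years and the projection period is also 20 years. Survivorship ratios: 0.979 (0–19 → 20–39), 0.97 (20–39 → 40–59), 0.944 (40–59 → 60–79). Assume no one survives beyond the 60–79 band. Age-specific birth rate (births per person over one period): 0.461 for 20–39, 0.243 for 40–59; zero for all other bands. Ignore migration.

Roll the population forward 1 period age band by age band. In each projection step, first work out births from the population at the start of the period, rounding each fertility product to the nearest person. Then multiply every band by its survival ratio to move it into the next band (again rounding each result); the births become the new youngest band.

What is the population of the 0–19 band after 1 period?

757

[period 1]
Births: 1340 × 0.461 = 618 ; 570 × 0.243 = 139 — total 757
20–39: 190 × 0.979 = 186
40–59: 1340 × 0.97 = 1300
60–79: 570 × 0.944 = 538
Population now: 0–19=757, 20–39=186, 40–59=1300, 60–79=538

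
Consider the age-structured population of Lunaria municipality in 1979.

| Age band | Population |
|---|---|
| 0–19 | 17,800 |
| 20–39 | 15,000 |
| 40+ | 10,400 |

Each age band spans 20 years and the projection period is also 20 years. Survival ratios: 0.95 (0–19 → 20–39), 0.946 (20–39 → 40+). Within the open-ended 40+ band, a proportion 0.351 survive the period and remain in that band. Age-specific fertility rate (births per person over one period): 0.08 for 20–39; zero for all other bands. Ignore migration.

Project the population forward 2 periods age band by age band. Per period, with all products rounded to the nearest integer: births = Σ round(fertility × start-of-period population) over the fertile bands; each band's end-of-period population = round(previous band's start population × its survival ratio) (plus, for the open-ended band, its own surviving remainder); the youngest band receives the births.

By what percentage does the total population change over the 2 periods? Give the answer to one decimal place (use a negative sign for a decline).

— Period 1 —
Births: 15000 × 0.08 = 1200
20–39: 17800 × 0.95 = 16910
40+: 15000 × 0.946 + 10400 × 0.351 = 14190 + 3650 = 17840
→ [1200, 16910, 17840]
— Period 2 —
Births: 16910 × 0.08 = 1353
20–39: 1200 × 0.95 = 1140
40+: 16910 × 0.946 + 17840 × 0.351 = 15997 + 6262 = 22259
→ [1353, 1140, 22259]
Total: 43200 → 24752; change = -18448; percentage change = -42.7%

-42.7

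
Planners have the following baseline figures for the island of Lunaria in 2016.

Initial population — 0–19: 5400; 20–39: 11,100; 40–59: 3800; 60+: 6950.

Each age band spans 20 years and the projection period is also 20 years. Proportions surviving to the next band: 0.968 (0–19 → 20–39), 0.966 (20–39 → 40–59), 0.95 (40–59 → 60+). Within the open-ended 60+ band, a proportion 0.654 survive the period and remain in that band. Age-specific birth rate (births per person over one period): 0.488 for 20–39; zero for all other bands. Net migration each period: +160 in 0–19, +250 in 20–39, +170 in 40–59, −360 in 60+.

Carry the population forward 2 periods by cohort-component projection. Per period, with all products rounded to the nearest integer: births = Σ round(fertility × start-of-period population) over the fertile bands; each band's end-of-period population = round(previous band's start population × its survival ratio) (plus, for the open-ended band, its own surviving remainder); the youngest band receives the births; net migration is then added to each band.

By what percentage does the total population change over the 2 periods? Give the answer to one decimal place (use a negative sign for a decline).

[period 1]
Births: 11100 × 0.488 = 5417
20–39: 5400 × 0.968 = 5227
40–59: 11100 × 0.966 = 10723
60+: 3800 × 0.95 + 6950 × 0.654 = 3610 + 4545 = 8155
Net migration: 0–19 + 160 → 5577; 20–39 + 250 → 5477; 40–59 + 170 → 10893; 60+ − 360 → 7795
Giving 5577 / 5477 / 10893 / 7795.
[period 2]
Births: 5477 × 0.488 = 2673
20–39: 5577 × 0.968 = 5399
40–59: 5477 × 0.966 = 5291
60+: 10893 × 0.95 + 7795 × 0.654 = 10348 + 5098 = 15446
Net migration: 0–19 + 160 → 2833; 20–39 + 250 → 5649; 40–59 + 170 → 5461; 60+ − 360 → 15086
Giving 2833 / 5649 / 5461 / 15086.
Total: 27250 → 29029; change = 1779; percentage change = 6.5%

6.5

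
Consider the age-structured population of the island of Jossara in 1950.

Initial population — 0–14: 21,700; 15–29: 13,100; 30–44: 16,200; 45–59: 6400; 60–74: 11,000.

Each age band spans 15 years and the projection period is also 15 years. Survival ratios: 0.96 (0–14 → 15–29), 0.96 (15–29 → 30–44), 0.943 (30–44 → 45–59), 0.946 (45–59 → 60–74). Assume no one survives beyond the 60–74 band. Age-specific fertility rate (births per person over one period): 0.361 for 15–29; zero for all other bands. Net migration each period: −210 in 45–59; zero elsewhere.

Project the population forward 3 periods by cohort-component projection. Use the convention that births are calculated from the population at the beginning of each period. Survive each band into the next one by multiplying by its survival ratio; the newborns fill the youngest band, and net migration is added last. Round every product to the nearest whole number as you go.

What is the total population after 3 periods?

[period 1]
Births: 13100 * 0.361 = 4729
15–29: 21700 * 0.96 = 20832
30–44: 13100 * 0.96 = 12576
45–59: 16200 * 0.943 = 15277
60–74: 6400 * 0.946 = 6054
Net migration: 45–59 − 210 → 15067
→ [4729, 20832, 12576, 15067, 6054]
[period 2]
Births: 20832 * 0.361 = 7520
15–29: 4729 * 0.96 = 4540
30–44: 20832 * 0.96 = 19999
45–59: 12576 * 0.943 = 11859
60–74: 15067 * 0.946 = 14253
Net migration: 45–59 − 210 → 11649
→ [7520, 4540, 19999, 11649, 14253]
[period 3]
Births: 4540 * 0.361 = 1639
15–29: 7520 * 0.96 = 7219
30–44: 4540 * 0.96 = 4358
45–59: 19999 * 0.943 = 18859
60–74: 11649 * 0.946 = 11020
Net migration: 45–59 − 210 → 18649
→ [1639, 7219, 4358, 18649, 11020]
Total after period 3: 1639 + 7219 + 4358 + 18649 + 11020 = 42885

42885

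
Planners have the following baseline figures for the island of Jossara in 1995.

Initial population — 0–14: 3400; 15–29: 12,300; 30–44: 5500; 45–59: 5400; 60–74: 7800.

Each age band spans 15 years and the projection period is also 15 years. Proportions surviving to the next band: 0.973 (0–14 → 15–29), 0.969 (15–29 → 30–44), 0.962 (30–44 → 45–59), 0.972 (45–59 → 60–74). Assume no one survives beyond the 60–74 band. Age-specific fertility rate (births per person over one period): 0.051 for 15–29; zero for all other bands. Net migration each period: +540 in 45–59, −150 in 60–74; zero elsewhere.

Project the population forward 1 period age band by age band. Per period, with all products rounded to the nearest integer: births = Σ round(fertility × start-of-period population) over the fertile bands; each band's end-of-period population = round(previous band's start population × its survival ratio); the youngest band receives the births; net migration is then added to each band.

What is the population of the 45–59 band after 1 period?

5831

Numbering the bands 1..5 from youngest to oldest:
Period 1.
Births: 12300 × 0.051 = 627
Band 2: 3400 × 0.973 = 3308
Band 3: 12300 × 0.969 = 11919
Band 4: 5500 × 0.962 = 5291
Band 5: 5400 × 0.972 = 5249
Net migration: Band 4 + 540 → 5831; Band 5 − 150 → 5099
Population now: 0–14=627, 15–29=3308, 30–44=11919, 45–59=5831, 60–74=5099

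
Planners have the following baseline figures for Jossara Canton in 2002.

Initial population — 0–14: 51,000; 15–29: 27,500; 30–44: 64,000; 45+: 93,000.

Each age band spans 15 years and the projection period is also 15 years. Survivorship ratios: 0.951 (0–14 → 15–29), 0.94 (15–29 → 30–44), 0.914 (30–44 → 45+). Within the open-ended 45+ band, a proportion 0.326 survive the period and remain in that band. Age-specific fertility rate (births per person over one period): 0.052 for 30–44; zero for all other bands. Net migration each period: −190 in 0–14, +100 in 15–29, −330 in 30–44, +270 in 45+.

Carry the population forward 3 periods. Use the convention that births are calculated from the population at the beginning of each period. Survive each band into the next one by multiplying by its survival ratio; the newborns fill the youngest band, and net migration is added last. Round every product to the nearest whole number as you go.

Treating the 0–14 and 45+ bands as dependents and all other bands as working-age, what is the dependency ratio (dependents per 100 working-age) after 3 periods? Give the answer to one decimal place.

1628.0

[period 1]
Births: 64000 × 0.052 = 3328
15–29: 51000 × 0.951 = 48501
30–44: 27500 × 0.94 = 25850
45+: 64000 × 0.914 + 93000 × 0.326 = 58496 + 30318 = 88814
Net migration: 0–14 − 190 → 3138; 15–29 + 100 → 48601; 30–44 − 330 → 25520; 45+ + 270 → 89084
Population now: 0–14=3138, 15–29=48601, 30–44=25520, 45+=89084
[period 2]
Births: 25520 × 0.052 = 1327
15–29: 3138 × 0.951 = 2984
30–44: 48601 × 0.94 = 45685
45+: 25520 × 0.914 + 89084 × 0.326 = 23325 + 29041 = 52366
Net migration: 0–14 − 190 → 1137; 15–29 + 100 → 3084; 30–44 − 330 → 45355; 45+ + 270 → 52636
Population now: 0–14=1137, 15–29=3084, 30–44=45355, 45+=52636
[period 3]
Births: 45355 × 0.052 = 2358
15–29: 1137 × 0.951 = 1081
30–44: 3084 × 0.94 = 2899
45+: 45355 × 0.914 + 52636 × 0.326 = 41454 + 17159 = 58613
Net migration: 0–14 − 190 → 2168; 15–29 + 100 → 1181; 30–44 − 330 → 2569; 45+ + 270 → 58883
Population now: 0–14=2168, 15–29=1181, 30–44=2569, 45+=58883
Dependents (band 0–14 + band 45+) = 2168 + 58883 = 61051; working-age = 3750; ratio = 61051/3750 × 100 = 1628.0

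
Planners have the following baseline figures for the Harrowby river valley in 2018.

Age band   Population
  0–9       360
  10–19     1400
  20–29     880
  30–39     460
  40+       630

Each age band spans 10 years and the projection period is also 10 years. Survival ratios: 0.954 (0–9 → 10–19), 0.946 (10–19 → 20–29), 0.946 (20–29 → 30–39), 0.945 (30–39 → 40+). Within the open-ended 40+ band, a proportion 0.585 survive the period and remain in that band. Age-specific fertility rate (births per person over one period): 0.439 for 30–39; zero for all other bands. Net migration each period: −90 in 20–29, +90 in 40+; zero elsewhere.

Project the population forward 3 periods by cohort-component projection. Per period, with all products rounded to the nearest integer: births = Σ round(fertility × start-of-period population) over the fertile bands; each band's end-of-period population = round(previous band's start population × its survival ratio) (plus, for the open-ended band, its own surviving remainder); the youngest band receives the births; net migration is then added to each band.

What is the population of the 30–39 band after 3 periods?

Call the bands 1 to 5, youngest first.
Period 1:
Births: 460 * 0.439 = 202
Band 2: 360 * 0.954 = 343
Band 3: 1400 * 0.946 = 1324
Band 4: 880 * 0.946 = 832
Band 5: 460 * 0.945 + 630 * 0.585 = 435 + 369 = 804
Net migration: Band 3 − 90 → 1234; Band 5 + 90 → 894
Population now: 0–9=202, 10–19=343, 20–29=1234, 30–39=832, 40+=894
Period 2:
Births: 832 * 0.439 = 365
Band 2: 202 * 0.954 = 193
Band 3: 343 * 0.946 = 324
Band 4: 1234 * 0.946 = 1167
Band 5: 832 * 0.945 + 894 * 0.585 = 786 + 523 = 1309
Net migration: Band 3 − 90 → 234; Band 5 + 90 → 1399
Population now: 0–9=365, 10–19=193, 20–29=234, 30–39=1167, 40+=1399
Period 3:
Births: 1167 * 0.439 = 512
Band 2: 365 * 0.954 = 348
Band 3: 193 * 0.946 = 183
Band 4: 234 * 0.946 = 221
Band 5: 1167 * 0.945 + 1399 * 0.585 = 1103 + 818 = 1921
Net migration: Band 3 − 90 → 93; Band 5 + 90 → 2011
Population now: 0–9=512, 10–19=348, 20–29=93, 30–39=221, 40+=2011

221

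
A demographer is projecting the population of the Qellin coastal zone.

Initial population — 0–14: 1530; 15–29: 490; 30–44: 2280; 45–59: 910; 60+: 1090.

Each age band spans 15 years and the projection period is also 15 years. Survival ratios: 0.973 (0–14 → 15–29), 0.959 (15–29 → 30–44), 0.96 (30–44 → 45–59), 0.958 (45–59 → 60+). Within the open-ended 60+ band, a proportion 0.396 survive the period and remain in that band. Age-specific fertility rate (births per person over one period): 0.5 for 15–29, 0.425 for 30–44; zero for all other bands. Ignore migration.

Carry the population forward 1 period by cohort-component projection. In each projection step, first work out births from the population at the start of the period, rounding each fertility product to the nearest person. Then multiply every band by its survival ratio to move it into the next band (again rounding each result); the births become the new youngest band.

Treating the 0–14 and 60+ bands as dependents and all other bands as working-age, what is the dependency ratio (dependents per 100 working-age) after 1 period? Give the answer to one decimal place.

60.7

[period 1]
Births: 490 * 0.5 = 245, 2280 * 0.425 = 969 → 1214
15–29: 1530 * 0.973 = 1489
30–44: 490 * 0.959 = 470
45–59: 2280 * 0.96 = 2189
60+: 910 * 0.958 + 1090 * 0.396 = 872 + 432 = 1304
→ [1214, 1489, 470, 2189, 1304]
Dependents (band 0–14 + band 60+) = 1214 + 1304 = 2518; working-age = 4148; ratio = 2518/4148 × 100 = 60.7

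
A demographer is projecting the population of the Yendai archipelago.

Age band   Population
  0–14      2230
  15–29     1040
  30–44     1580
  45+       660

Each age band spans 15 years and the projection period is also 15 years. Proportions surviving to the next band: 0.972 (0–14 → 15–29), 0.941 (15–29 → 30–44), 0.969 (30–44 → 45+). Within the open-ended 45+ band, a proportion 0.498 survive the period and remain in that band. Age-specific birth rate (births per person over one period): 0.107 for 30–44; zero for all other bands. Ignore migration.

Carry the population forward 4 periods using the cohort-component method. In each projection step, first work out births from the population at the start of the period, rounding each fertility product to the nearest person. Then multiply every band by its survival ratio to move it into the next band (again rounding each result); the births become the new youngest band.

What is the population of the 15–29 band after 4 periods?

(Bands numbered youngest = 1 to oldest = 4.)
Period 1:
Births: 1580 × 0.107 = 169
Band 2: 2230 × 0.972 = 2168
Band 3: 1040 × 0.941 = 979
Band 4: 1580 × 0.969 + 660 × 0.498 = 1531 + 329 = 1860
→ [169, 2168, 979, 1860]
Period 2:
Births: 979 × 0.107 = 105
Band 2: 169 × 0.972 = 164
Band 3: 2168 × 0.941 = 2040
Band 4: 979 × 0.969 + 1860 × 0.498 = 949 + 926 = 1875
→ [105, 164, 2040, 1875]
Period 3:
Births: 2040 × 0.107 = 218
Band 2: 105 × 0.972 = 102
Band 3: 164 × 0.941 = 154
Band 4: 2040 × 0.969 + 1875 × 0.498 = 1977 + 934 = 2911
→ [218, 102, 154, 2911]
Period 4:
Births: 154 × 0.107 = 16
Band 2: 218 × 0.972 = 212
Band 3: 102 × 0.941 = 96
Band 4: 154 × 0.969 + 2911 × 0.498 = 149 + 1450 = 1599
→ [16, 212, 96, 1599]

212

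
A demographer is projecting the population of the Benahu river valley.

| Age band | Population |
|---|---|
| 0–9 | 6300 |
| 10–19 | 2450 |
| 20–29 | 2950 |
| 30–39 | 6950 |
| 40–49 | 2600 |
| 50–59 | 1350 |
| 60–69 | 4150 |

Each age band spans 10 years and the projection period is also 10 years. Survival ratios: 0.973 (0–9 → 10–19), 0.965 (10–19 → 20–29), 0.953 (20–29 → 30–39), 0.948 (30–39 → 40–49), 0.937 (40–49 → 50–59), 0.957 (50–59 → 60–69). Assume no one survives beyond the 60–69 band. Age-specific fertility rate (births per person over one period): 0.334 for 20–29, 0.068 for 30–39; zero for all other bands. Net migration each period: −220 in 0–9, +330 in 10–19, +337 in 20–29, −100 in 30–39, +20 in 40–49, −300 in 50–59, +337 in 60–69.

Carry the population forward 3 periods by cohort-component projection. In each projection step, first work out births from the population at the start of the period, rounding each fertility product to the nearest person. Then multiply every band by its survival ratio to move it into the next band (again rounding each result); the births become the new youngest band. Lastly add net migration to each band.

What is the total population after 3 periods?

21765

Period 1:
Births: 2950 × 0.334 = 985  |  6950 × 0.068 = 473 — total 1458
10–19: 6300 × 0.973 = 6130
20–29: 2450 × 0.965 = 2364
30–39: 2950 × 0.953 = 2811
40–49: 6950 × 0.948 = 6589
50–59: 2600 × 0.937 = 2436
60–69: 1350 × 0.957 = 1292
Net migration: 0–9 − 220 → 1238; 10–19 + 330 → 6460; 20–29 + 337 → 2701; 30–39 − 100 → 2711; 40–49 + 20 → 6609; 50–59 − 300 → 2136; 60–69 + 337 → 1629
End of period: [1238, 6460, 2701, 2711, 6609, 2136, 1629]
Period 2:
Births: 2701 × 0.334 = 902  |  2711 × 0.068 = 184 — total 1086
10–19: 1238 × 0.973 = 1205
20–29: 6460 × 0.965 = 6234
30–39: 2701 × 0.953 = 2574
40–49: 2711 × 0.948 = 2570
50–59: 6609 × 0.937 = 6193
60–69: 2136 × 0.957 = 2044
Net migration: 0–9 − 220 → 866; 10–19 + 330 → 1535; 20–29 + 337 → 6571; 30–39 − 100 → 2474; 40–49 + 20 → 2590; 50–59 − 300 → 5893; 60–69 + 337 → 2381
End of period: [866, 1535, 6571, 2474, 2590, 5893, 2381]
Period 3:
Births: 6571 × 0.334 = 2195  |  2474 × 0.068 = 168 — total 2363
10–19: 866 × 0.973 = 843
20–29: 1535 × 0.965 = 1481
30–39: 6571 × 0.953 = 6262
40–49: 2474 × 0.948 = 2345
50–59: 2590 × 0.937 = 2427
60–69: 5893 × 0.957 = 5640
Net migration: 0–9 − 220 → 2143; 10–19 + 330 → 1173; 20–29 + 337 → 1818; 30–39 − 100 → 6162; 40–49 + 20 → 2365; 50–59 − 300 → 2127; 60–69 + 337 → 5977
End of period: [2143, 1173, 1818, 6162, 2365, 2127, 5977]
Total after period 3: 2143 + 1173 + 1818 + 6162 + 2365 + 2127 + 5977 = 21765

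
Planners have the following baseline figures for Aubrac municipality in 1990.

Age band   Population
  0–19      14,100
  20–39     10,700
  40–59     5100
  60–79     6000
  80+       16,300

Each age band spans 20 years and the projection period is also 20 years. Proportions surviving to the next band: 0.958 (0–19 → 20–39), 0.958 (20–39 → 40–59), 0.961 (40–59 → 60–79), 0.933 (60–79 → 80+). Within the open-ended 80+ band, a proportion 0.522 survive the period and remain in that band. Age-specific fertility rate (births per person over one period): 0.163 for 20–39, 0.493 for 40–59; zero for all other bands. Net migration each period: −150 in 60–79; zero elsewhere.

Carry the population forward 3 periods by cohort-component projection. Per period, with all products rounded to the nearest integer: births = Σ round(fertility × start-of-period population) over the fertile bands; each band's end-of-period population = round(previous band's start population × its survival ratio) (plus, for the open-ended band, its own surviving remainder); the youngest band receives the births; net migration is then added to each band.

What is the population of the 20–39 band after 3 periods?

Numbering the groups 1..5 from youngest to oldest:
— Period 1 —
Births: 10700 × 0.163 = 1744  |  5100 × 0.493 = 2514 → total 4258
Group 2: 14100 × 0.958 = 13508
Group 3: 10700 × 0.958 = 10251
Group 4: 5100 × 0.961 = 4901
Group 5: 6000 × 0.933 + 16300 × 0.522 = 5598 + 8509 = 14107
Net migration: Group 4 − 150 → 4751
→ [4258, 13508, 10251, 4751, 14107]
— Period 2 —
Births: 13508 × 0.163 = 2202  |  10251 × 0.493 = 5054 → total 7256
Group 2: 4258 × 0.958 = 4079
Group 3: 13508 × 0.958 = 12941
Group 4: 10251 × 0.961 = 9851
Group 5: 4751 × 0.933 + 14107 × 0.522 = 4433 + 7364 = 11797
Net migration: Group 4 − 150 → 9701
→ [7256, 4079, 12941, 9701, 11797]
— Period 3 —
Births: 4079 × 0.163 = 665  |  12941 × 0.493 = 6380 → total 7045
Group 2: 7256 × 0.958 = 6951
Group 3: 4079 × 0.958 = 3908
Group 4: 12941 × 0.961 = 12436
Group 5: 9701 × 0.933 + 11797 × 0.522 = 9051 + 6158 = 15209
Net migration: Group 4 − 150 → 12286
→ [7045, 6951, 3908, 12286, 15209]

6951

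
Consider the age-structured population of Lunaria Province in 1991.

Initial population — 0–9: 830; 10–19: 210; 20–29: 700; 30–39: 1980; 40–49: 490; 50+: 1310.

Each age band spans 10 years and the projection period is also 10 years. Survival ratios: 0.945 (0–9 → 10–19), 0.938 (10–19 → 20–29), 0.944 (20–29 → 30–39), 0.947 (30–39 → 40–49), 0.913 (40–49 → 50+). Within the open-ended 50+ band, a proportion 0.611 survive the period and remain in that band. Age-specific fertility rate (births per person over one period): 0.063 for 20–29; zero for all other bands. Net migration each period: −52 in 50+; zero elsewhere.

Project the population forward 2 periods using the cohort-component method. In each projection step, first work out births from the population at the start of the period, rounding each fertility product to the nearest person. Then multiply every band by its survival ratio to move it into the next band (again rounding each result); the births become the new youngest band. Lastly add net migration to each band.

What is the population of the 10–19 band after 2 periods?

[period 1]
Births: 700 × 0.063 = 44
10–19: 830 × 0.945 = 784
20–29: 210 × 0.938 = 197
30–39: 700 × 0.944 = 661
40–49: 1980 × 0.947 = 1875
50+: 490 × 0.913 + 1310 × 0.611 = 447 + 800 = 1247
Net migration: 50+ − 52 → 1195
Population now: 0–9=44, 10–19=784, 20–29=197, 30–39=661, 40–49=1875, 50+=1195
[period 2]
Births: 197 × 0.063 = 12
10–19: 44 × 0.945 = 42
20–29: 784 × 0.938 = 735
30–39: 197 × 0.944 = 186
40–49: 661 × 0.947 = 626
50+: 1875 × 0.913 + 1195 × 0.611 = 1712 + 730 = 2442
Net migration: 50+ − 52 → 2390
Population now: 0–9=12, 10–19=42, 20–29=735, 30–39=186, 40–49=626, 50+=2390

42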